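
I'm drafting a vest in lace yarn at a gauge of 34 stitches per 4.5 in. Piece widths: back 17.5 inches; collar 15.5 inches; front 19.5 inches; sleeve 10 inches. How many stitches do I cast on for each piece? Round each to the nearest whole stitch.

back 132; collar 117; front 147; sleeve 76.

Rate = 34/4.5 = 7.556 sts per in.
back: 17.5 × 7.556 = 132.22 → 132.
collar: 15.5 × 7.556 = 117.11 → 117.
front: 19.5 × 7.556 = 147.33 → 147.
sleeve: 10 × 7.556 = 75.56 → 76.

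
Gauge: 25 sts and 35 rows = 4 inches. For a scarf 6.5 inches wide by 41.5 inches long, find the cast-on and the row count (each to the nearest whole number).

Stitch gauge = 25/4 = 6.25 sts/in; 6.5 × 6.25 = 40.62 → 41 sts.
Row gauge = 35/4 = 8.75 rows/in; 41.5 × 8.75 = 363.12 → 363 rows.

Cast on 41 stitches and work 363 rows.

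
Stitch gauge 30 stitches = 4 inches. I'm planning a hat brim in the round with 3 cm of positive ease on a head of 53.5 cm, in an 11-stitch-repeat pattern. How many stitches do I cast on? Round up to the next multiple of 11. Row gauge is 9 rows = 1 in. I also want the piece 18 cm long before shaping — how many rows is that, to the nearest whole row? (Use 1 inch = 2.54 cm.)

Cast on 176 stitches; work 64 rows.

Finished = 53.5 + 3 = 56.5 cm.
56.5 cm × 1/2.54 = 22.24 inches.
30/4 = 7.5 sts per in; 22.24 × 7.5 = 166.83 sts.
Next multiple of 11 → 176.
18 cm = 7.09 inches; × 9 = 63.78 → 64 rows.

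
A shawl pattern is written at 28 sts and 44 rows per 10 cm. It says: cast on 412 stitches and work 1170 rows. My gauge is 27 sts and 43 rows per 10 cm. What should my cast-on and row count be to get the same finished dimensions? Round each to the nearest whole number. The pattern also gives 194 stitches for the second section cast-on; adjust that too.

Stitches: 412 × 27/28 = 397.29 → 397.
Rows: 1170 × 43/44 = 1143.41 → 1143.
second section cast-on: 194 × 27/28 = 187.07 → 187.

Cast on 397 stitches; work 1143 rows; second section cast-on 187 stitches.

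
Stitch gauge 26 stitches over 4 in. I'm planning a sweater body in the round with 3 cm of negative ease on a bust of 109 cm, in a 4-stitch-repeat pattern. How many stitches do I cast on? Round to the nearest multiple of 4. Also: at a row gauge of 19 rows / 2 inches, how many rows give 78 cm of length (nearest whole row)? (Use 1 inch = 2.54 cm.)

Cast on 272 stitches; work 292 rows.

Finished = 109 − 3 = 106 cm.
106 cm × 1/2.54 = 41.73 inches.
26/4 = 6.5 sts per in; 41.73 × 6.5 = 271.26 sts.
Nearest multiple of 4 → 272.
78 cm = 30.71 inches; × 9.5 = 291.73 → 292 rows.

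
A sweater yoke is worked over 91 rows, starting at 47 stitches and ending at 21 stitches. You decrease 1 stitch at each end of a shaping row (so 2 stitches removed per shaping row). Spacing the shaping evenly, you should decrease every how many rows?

Stitches to remove: |21 − 47| = 26.
Shaping rows needed: 26 / 2 = 13.
91 rows / 13 = every 7 rows.

Decrease every 7th row.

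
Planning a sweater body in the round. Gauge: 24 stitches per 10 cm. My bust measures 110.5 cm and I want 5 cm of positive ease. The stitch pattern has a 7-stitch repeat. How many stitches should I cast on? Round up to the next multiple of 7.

Cast on 280 stitches.

Finished = 110.5 + 5 = 115.5 cm.
24 / 10 = 2.4 sts/cm.
115.5 × 2.4 = 277.20 sts.
Next multiple of 7: 280.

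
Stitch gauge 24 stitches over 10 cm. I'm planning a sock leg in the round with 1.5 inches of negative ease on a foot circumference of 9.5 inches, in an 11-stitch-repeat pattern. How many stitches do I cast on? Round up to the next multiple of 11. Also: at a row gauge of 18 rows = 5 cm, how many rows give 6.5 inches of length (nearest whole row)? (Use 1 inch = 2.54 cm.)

Cast on 55 stitches; work 59 rows.

Finished = 9.5 − 1.5 = 8 inches.
8 inches × 2.54 = 20.32 cm.
24/10 = 2.4 sts per cm; 20.32 × 2.4 = 48.77 sts.
Next multiple of 11 → 55.
6.5 inches = 16.51 cm; × 3.6 = 59.44 → 59 rows.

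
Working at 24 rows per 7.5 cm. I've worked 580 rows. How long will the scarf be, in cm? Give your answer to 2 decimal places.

24 rows / 7.5 cm = 3.2 rows per cm.
580 / 3.2 = 181.250 cm.

181.25 cm.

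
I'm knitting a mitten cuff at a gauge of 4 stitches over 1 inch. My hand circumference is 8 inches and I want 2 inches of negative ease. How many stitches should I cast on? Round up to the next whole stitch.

Finished = 8 − 2 = 6 in.
4 / 1 = 4 sts per inch.
6.00 × 4 = 24.00 sts.

CO 24 sts.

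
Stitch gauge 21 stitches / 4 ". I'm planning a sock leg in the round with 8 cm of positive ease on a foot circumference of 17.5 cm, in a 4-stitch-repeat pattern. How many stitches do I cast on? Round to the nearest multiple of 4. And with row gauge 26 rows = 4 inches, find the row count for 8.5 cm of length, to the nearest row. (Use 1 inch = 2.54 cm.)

Finished = 17.5 + 8 = 25.5 cm.
25.5 cm × 1/2.54 = 10.04 inches.
21/4 = 5.25 sts per in; 10.04 × 5.25 = 52.71 sts.
Nearest multiple of 4 → 52.
8.5 cm = 3.35 inches; × 6.5 = 21.75 → 22 rows.

Cast on 52 stitches; work 22 rows.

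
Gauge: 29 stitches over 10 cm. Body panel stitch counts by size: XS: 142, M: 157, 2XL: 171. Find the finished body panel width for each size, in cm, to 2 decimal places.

29/10 = 2.9 sts per cm.
XS: 142 / 2.9 = 48.966 → 48.97 cm.
M: 157 / 2.9 = 54.138 → 54.14 cm.
2XL: 171 / 2.9 = 58.966 → 58.97 cm.

XS 48.97 cm; M 54.14 cm; 2XL 58.97 cm.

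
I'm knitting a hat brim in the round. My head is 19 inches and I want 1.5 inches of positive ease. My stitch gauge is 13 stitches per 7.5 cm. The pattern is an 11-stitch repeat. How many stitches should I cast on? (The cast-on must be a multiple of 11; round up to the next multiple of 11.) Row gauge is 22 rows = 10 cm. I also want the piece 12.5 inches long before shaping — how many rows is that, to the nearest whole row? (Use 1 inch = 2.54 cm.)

Finished = 19 + 1.5 = 20.5 inches.
20.5 inches × 2.54 = 52.07 cm.
13/7.5 = 1.733 sts per cm; 52.07 × 1.733 = 90.25 sts.
Next multiple of 11 → 99.
12.5 inches = 31.75 cm; × 2.2 = 69.85 → 70 rows.

Cast on 99 stitches; work 70 rows.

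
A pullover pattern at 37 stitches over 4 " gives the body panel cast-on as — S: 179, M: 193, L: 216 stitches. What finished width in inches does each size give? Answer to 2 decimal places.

S 19.35 inches; M 20.86 inches; L 23.35 inches.

37/4 = 9.25 sts per in.
S: 179 / 9.25 = 19.351 → 19.35 in.
M: 193 / 9.25 = 20.865 → 20.86 in.
L: 216 / 9.25 = 23.351 → 23.35 in.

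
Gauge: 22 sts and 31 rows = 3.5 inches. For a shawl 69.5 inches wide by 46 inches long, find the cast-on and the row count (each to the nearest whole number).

Stitch gauge = 22/3.5 = 6.286 sts/in; 69.5 × 6.286 = 436.86 → 437 sts.
Row gauge = 31/3.5 = 8.857 rows/in; 46 × 8.857 = 407.43 → 407 rows.

Cast on 437 stitches and work 407 rows.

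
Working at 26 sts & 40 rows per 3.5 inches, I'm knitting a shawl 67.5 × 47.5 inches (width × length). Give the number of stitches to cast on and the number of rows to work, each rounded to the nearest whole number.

Stitch gauge = 26/3.5 = 7.429 sts/in; 67.5 × 7.429 = 501.43 → 501 sts.
Row gauge = 40/3.5 = 11.429 rows/in; 47.5 × 11.429 = 542.86 → 543 rows.

Cast on 501 stitches and work 543 rows.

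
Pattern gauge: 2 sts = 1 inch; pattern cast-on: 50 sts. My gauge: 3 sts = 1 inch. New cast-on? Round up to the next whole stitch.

Scale factor = 3 / 2 = 1.500.
50 × 3 / 2 = 75.00 sts.

Cast on 75 stitches.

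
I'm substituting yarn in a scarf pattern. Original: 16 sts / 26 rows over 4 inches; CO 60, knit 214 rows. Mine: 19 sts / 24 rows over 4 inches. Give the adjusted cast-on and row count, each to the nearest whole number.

Stitches: 60 × 19/16 = 71.25 → 71.
Rows: 214 × 24/26 = 197.54 → 198.

Cast on 71 stitches; work 198 rows.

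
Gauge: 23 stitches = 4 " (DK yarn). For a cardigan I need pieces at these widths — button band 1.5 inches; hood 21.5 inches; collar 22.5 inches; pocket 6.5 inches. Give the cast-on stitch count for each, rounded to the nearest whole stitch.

button band 9; hood 124; collar 129; pocket 37.

Rate = 23/4 = 5.75 sts per in.
button band: 1.5 × 5.75 = 8.62 → 9.
hood: 21.5 × 5.75 = 123.62 → 124.
collar: 22.5 × 5.75 = 129.38 → 129.
pocket: 6.5 × 5.75 = 37.38 → 37.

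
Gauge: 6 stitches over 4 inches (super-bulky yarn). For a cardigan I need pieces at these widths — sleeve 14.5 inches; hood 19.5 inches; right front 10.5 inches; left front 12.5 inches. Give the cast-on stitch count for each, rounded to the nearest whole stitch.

sleeve 22; hood 29; right front 16; left front 19.

Rate = 6/4 = 1.5 sts per in.
sleeve: 14.5 × 1.5 = 21.75 → 22.
hood: 19.5 × 1.5 = 29.25 → 29.
right front: 10.5 × 1.5 = 15.75 → 16.
left front: 12.5 × 1.5 = 18.75 → 19.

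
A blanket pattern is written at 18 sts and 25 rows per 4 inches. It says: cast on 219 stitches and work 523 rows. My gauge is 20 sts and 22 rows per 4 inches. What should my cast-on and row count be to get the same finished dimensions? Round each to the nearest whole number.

Cast on 243 stitches; work 460 rows.

Stitches: 219 × 20/18 = 243.33 → 243.
Rows: 523 × 22/25 = 460.24 → 460.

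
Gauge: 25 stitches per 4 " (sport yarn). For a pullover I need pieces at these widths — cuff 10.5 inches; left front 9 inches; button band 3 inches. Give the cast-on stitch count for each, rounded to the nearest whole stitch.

Rate = 25/4 = 6.25 sts per in.
cuff: 10.5 × 6.25 = 65.62 → 66.
left front: 9 × 6.25 = 56.25 → 56.
button band: 3 × 6.25 = 18.75 → 19.

cuff 66; left front 56; button band 19.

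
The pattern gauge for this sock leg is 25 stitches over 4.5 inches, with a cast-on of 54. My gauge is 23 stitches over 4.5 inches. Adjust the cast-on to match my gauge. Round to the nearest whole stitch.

CO 50 sts.

Scale factor = 23 / 25 = 0.920.
54 × 23 / 25 = 49.68 sts.
→ 50 sts.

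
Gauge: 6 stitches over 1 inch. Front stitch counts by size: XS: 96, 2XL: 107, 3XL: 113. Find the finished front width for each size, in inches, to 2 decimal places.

6/1 = 6 sts per in.
XS: 96 / 6 = 16.000 → 16.00 in.
2XL: 107 / 6 = 17.833 → 17.83 in.
3XL: 113 / 6 = 18.833 → 18.83 in.

XS 16.00 inches; 2XL 17.83 inches; 3XL 18.83 inches.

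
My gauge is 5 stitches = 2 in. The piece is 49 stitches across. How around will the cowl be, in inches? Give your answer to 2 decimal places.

5 stitches / 2 inch = 2.5 stitches per inch.
49 / 2.5 = 19.600 inches.

19.60 inches.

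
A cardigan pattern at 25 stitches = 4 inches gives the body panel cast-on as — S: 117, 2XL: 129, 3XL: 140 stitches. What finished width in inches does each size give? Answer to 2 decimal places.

S 18.72 inches; 2XL 20.64 inches; 3XL 22.40 inches.

25/4 = 6.25 sts per in.
S: 117 / 6.25 = 18.720 → 18.72 in.
2XL: 129 / 6.25 = 20.640 → 20.64 in.
3XL: 140 / 6.25 = 22.400 → 22.40 in.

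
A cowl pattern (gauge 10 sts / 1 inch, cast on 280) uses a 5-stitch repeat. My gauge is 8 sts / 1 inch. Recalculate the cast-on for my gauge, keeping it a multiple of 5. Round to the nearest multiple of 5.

225 stitches.

280 × 8 / 10 = 224.00.
Nearest multiple of 5: 225.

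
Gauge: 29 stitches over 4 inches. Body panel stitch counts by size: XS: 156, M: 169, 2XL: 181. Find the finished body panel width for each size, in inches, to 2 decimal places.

XS 21.52 inches; M 23.31 inches; 2XL 24.97 inches.

29/4 = 7.25 sts per in.
XS: 156 / 7.25 = 21.517 → 21.52 in.
M: 169 / 7.25 = 23.310 → 23.31 in.
2XL: 181 / 7.25 = 24.966 → 24.97 in.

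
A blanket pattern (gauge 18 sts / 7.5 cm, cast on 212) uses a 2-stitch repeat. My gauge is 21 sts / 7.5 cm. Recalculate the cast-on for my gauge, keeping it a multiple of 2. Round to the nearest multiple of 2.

212 × 21 / 18 = 247.33.
Nearest multiple of 2: 248.

Cast on 248 stitches.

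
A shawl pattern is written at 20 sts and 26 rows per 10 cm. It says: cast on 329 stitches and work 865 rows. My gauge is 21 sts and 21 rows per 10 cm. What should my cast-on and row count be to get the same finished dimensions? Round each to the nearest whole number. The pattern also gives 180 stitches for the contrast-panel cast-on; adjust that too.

Cast on 345 stitches; work 699 rows; contrast-panel cast-on 189 stitches.

Stitches: 329 × 21/20 = 345.45 → 345.
Rows: 865 × 21/26 = 698.65 → 699.
contrast-panel cast-on: 180 × 21/20 = 189.00 → 189.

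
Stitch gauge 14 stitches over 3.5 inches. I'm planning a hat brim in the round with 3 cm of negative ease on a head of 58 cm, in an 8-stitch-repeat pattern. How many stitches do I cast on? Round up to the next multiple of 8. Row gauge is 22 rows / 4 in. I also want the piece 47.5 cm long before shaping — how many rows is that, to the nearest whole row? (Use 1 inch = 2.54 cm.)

Cast on 88 stitches; work 103 rows.

Finished = 58 − 3 = 55 cm.
55 cm × 1/2.54 = 21.65 inches.
14/3.5 = 4 sts per in; 21.65 × 4 = 86.61 sts.
Next multiple of 8 → 88.
47.5 cm = 18.70 inches; × 5.5 = 102.85 → 103 rows.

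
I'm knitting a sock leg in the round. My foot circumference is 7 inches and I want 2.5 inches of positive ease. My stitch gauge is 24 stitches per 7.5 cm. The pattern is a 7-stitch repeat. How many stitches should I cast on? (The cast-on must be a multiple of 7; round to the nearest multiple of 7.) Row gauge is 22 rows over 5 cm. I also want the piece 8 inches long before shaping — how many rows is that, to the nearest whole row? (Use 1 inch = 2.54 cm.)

Finished = 7 + 2.5 = 9.5 inches.
9.5 inches × 2.54 = 24.13 cm.
24/7.5 = 3.2 sts per cm; 24.13 × 3.2 = 77.22 sts.
Nearest multiple of 7 → 77.
8 inches = 20.32 cm; × 4.4 = 89.41 → 89 rows.

Cast on 77 stitches; work 89 rows.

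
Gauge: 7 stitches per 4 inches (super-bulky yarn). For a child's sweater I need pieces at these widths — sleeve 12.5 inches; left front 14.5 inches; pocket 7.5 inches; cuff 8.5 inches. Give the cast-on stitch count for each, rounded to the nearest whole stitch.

Rate = 7/4 = 1.75 sts per in.
sleeve: 12.5 × 1.75 = 21.88 → 22.
left front: 14.5 × 1.75 = 25.38 → 25.
pocket: 7.5 × 1.75 = 13.12 → 13.
cuff: 8.5 × 1.75 = 14.88 → 15.

sleeve 22; left front 25; pocket 13; cuff 15.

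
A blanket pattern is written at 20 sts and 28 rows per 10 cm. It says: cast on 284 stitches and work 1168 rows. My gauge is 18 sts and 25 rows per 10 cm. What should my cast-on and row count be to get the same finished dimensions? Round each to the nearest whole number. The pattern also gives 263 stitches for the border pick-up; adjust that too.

Cast on 256 stitches; work 1043 rows; border pick-up 237 stitches.

Stitches: 284 × 18/20 = 255.60 → 256.
Rows: 1168 × 25/28 = 1042.86 → 1043.
border pick-up: 263 × 18/20 = 236.70 → 237.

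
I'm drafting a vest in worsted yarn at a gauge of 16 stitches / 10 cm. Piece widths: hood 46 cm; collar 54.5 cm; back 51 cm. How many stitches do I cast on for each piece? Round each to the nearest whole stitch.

Rate = 16/10 = 1.6 sts per cm.
hood: 46 × 1.6 = 73.60 → 74.
collar: 54.5 × 1.6 = 87.20 → 87.
back: 51 × 1.6 = 81.60 → 82.

hood 74; collar 87; back 82.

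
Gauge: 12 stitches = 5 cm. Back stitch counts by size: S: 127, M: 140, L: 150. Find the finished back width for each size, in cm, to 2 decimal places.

12/5 = 2.4 sts per cm.
S: 127 / 2.4 = 52.917 → 52.92 cm.
M: 140 / 2.4 = 58.333 → 58.33 cm.
L: 150 / 2.4 = 62.500 → 62.50 cm.

S 52.92 cm; M 58.33 cm; L 62.50 cm.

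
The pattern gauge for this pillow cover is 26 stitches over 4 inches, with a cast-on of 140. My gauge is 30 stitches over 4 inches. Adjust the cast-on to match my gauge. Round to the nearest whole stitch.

Scale factor = 30 / 26 = 1.154.
140 × 30 / 26 = 161.54 sts.
→ 162 sts.

162 stitches.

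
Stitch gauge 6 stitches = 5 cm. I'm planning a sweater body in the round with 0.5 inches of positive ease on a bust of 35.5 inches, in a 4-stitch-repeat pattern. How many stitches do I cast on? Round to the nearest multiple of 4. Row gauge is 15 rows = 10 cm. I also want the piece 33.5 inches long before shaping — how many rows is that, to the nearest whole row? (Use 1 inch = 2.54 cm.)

Finished = 35.5 + 0.5 = 36 inches.
36 inches × 2.54 = 91.44 cm.
6/5 = 1.2 sts per cm; 91.44 × 1.2 = 109.73 sts.
Nearest multiple of 4 → 108.
33.5 inches = 85.09 cm; × 1.5 = 127.64 → 128 rows.

Cast on 108 stitches; work 128 rows.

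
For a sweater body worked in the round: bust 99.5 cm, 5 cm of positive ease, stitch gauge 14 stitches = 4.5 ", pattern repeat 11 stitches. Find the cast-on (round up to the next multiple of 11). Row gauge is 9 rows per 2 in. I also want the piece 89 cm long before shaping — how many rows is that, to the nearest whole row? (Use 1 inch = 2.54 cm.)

Finished = 99.5 + 5 = 104.5 cm.
104.5 cm × 1/2.54 = 41.14 inches.
14/4.5 = 3.111 sts per in; 41.14 × 3.111 = 128.00 sts.
Next multiple of 11 → 132.
89 cm = 35.04 inches; × 4.5 = 157.68 → 158 rows.

Cast on 132 stitches; work 158 rows.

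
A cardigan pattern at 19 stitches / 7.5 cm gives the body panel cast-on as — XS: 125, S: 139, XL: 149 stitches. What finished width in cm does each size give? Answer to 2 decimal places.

XS 49.34 cm; S 54.87 cm; XL 58.82 cm.

19/7.5 = 2.533 sts per cm.
XS: 125 / 2.533 = 49.342 → 49.34 cm.
S: 139 / 2.533 = 54.868 → 54.87 cm.
XL: 149 / 2.533 = 58.816 → 58.82 cm.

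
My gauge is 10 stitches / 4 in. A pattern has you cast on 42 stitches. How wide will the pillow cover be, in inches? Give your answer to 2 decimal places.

10 stitches / 4 inch = 2.5 stitches per inch.
42 / 2.5 = 16.800 inches.

16.80 inches.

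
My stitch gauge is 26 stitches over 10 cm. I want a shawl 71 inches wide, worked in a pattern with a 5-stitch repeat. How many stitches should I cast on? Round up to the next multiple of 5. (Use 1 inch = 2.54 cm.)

CO 470 sts.

71 in = 71 × 2.54 = 180.34 cm.
26 / 10 = 2.6 sts/cm.
180.34 × 2.6 = 468.88 sts.
→ 470.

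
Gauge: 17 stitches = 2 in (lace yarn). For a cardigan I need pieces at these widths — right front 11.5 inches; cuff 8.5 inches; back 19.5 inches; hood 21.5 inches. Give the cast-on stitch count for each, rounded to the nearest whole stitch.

right front 98; cuff 72; back 166; hood 183.

Rate = 17/2 = 8.5 sts per in.
right front: 11.5 × 8.5 = 97.75 → 98.
cuff: 8.5 × 8.5 = 72.25 → 72.
back: 19.5 × 8.5 = 165.75 → 166.
hood: 21.5 × 8.5 = 182.75 → 183.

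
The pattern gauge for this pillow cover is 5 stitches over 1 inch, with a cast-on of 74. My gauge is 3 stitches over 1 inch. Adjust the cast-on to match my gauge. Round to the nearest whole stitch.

Scale factor = 3 / 5 = 0.600.
74 × 3 / 5 = 44.40 sts.
→ 44 sts.

CO 44 sts.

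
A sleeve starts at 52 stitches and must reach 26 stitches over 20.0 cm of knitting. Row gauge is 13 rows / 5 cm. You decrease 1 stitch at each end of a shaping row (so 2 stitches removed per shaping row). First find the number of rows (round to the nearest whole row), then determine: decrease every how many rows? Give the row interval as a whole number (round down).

Decrease every 4th row.

Rows = 20.0 × 2.6 = 52.0 → 52 rows.
Stitches to remove: 26 → 13 shaping rows (at 2 st each).
52 / 13 = 4.00 → every 4 rows.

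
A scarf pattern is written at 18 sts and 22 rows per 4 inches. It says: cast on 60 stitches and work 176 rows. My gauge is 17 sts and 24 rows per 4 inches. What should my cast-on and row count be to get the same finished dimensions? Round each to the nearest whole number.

Stitches: 60 × 17/18 = 56.67 → 57.
Rows: 176 × 24/22 = 192.00 → 192.

Cast on 57 stitches; work 192 rows.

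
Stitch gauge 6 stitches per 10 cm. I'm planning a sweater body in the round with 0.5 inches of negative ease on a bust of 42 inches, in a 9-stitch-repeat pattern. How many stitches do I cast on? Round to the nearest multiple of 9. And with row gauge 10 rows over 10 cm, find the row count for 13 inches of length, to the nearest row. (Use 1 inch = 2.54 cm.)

Cast on 63 stitches; work 33 rows.

Finished = 42 − 0.5 = 41.5 inches.
41.5 inches × 2.54 = 105.41 cm.
6/10 = 0.6 sts per cm; 105.41 × 0.6 = 63.25 sts.
Nearest multiple of 9 → 63.
13 inches = 33.02 cm; × 1 = 33.02 → 33 rows.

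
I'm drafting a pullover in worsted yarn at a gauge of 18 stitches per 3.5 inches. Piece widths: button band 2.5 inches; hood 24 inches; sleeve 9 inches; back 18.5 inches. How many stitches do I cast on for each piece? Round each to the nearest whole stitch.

button band 13; hood 123; sleeve 46; back 95.

Rate = 18/3.5 = 5.143 sts per in.
button band: 2.5 × 5.143 = 12.86 → 13.
hood: 24 × 5.143 = 123.43 → 123.
sleeve: 9 × 5.143 = 46.29 → 46.
back: 18.5 × 5.143 = 95.14 → 95.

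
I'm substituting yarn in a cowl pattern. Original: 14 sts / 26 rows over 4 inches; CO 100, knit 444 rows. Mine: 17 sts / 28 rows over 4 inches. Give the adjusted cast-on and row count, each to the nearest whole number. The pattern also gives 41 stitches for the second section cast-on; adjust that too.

Stitches: 100 × 17/14 = 121.43 → 121.
Rows: 444 × 28/26 = 478.15 → 478.
second section cast-on: 41 × 17/14 = 49.79 → 50.

Cast on 121 stitches; work 478 rows; second section cast-on 50 stitches.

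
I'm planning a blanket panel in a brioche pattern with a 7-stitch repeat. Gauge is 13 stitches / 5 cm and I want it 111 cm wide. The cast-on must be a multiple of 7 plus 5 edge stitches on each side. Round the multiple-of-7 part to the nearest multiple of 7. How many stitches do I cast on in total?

290 stitches.

13 / 5 = 2.6 sts per cm.
111 × 2.6 = 288.60 sts.
Less 10 edge sts → 278.60 for the repeat.
Nearest multiple of 7: 280.
Add back 10 edge sts → 290.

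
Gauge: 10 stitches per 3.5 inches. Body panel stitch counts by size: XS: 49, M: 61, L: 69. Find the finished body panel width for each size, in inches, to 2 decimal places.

XS 17.15 inches; M 21.35 inches; L 24.15 inches.

10/3.5 = 2.857 sts per in.
XS: 49 / 2.857 = 17.150 → 17.15 in.
M: 61 / 2.857 = 21.350 → 21.35 in.
L: 69 / 2.857 = 24.150 → 24.15 in.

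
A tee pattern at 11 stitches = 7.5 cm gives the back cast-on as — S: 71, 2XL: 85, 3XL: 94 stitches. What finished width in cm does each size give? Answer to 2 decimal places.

11/7.5 = 1.467 sts per cm.
S: 71 / 1.467 = 48.409 → 48.41 cm.
2XL: 85 / 1.467 = 57.955 → 57.95 cm.
3XL: 94 / 1.467 = 64.091 → 64.09 cm.

S 48.41 cm; 2XL 57.95 cm; 3XL 64.09 cm.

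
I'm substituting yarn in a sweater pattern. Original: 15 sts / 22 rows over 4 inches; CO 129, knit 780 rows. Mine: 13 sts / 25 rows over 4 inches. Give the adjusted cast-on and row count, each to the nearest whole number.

Cast on 112 stitches; work 886 rows.

Stitches: 129 × 13/15 = 111.80 → 112.
Rows: 780 × 25/22 = 886.36 → 886.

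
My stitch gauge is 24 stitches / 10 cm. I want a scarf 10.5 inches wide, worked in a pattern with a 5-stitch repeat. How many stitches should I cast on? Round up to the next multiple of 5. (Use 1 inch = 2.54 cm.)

10.5 in = 10.5 × 2.54 = 26.67 cm.
24 / 10 = 2.4 sts/cm.
26.67 × 2.4 = 64.01 sts.
→ 65.

CO 65 sts.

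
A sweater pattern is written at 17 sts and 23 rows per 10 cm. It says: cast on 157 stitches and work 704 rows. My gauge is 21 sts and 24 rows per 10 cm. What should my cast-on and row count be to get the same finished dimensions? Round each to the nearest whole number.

Cast on 194 stitches; work 735 rows.

Stitches: 157 × 21/17 = 193.94 → 194.
Rows: 704 × 24/23 = 734.61 → 735.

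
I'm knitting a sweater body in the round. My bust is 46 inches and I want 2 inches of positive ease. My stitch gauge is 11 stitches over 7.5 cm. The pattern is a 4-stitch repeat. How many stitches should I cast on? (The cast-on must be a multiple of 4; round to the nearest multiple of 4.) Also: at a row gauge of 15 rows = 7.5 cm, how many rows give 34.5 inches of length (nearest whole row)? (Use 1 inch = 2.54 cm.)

Cast on 180 stitches; work 175 rows.

Finished = 46 + 2 = 48 inches.
48 inches × 2.54 = 121.92 cm.
11/7.5 = 1.467 sts per cm; 121.92 × 1.467 = 178.82 sts.
Nearest multiple of 4 → 180.
34.5 inches = 87.63 cm; × 2 = 175.26 → 175 rows.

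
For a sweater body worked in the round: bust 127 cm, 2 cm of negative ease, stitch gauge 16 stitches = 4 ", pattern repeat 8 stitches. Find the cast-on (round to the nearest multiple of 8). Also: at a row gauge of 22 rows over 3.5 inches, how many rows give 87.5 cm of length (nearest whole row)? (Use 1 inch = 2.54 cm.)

Finished = 127 − 2 = 125 cm.
125 cm × 1/2.54 = 49.21 inches.
16/4 = 4 sts per in; 49.21 × 4 = 196.85 sts.
Nearest multiple of 8 → 200.
87.5 cm = 34.45 inches; × 6.286 = 216.54 → 217 rows.

Cast on 200 stitches; work 217 rows.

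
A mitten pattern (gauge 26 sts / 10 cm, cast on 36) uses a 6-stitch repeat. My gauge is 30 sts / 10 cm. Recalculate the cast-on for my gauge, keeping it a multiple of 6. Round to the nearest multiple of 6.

36 × 30 / 26 = 41.54.
Nearest multiple of 6: 42.

Cast on 42 stitches.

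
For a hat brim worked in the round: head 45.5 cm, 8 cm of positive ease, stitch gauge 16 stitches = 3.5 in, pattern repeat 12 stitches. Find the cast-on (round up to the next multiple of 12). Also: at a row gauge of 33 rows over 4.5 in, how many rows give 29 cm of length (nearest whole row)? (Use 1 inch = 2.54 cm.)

Cast on 108 stitches; work 84 rows.

Finished = 45.5 + 8 = 53.5 cm.
53.5 cm × 1/2.54 = 21.06 inches.
16/3.5 = 4.571 sts per in; 21.06 × 4.571 = 96.29 sts.
Next multiple of 12 → 108.
29 cm = 11.42 inches; × 7.333 = 83.73 → 84 rows.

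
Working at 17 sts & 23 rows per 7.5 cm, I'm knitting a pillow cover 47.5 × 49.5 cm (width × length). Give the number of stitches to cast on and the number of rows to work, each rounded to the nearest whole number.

Stitch gauge = 17/7.5 = 2.267 sts/cm; 47.5 × 2.267 = 107.67 → 108 sts.
Row gauge = 23/7.5 = 3.067 rows/cm; 49.5 × 3.067 = 151.80 → 152 rows.

Cast on 108 stitches and work 152 rows.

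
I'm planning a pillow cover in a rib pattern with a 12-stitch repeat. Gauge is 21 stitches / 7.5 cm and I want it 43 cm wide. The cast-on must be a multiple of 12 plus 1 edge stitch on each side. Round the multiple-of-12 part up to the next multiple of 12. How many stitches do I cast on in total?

122 stitches.

21 / 7.5 = 2.8 sts per cm.
43 × 2.8 = 120.40 sts.
Less 2 edge sts → 118.40 for the repeat.
Next multiple of 12: 120.
Add back 2 edge sts → 122.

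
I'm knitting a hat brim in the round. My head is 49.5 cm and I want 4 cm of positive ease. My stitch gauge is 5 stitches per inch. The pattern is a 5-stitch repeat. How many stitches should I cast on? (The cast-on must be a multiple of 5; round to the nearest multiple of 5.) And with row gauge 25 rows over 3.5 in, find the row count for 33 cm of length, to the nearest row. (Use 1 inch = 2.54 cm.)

Cast on 105 stitches; work 93 rows.

Finished = 49.5 + 4 = 53.5 cm.
53.5 cm × 1/2.54 = 21.06 inches.
5/1 = 5 sts per in; 21.06 × 5 = 105.31 sts.
Nearest multiple of 5 → 105.
33 cm = 12.99 inches; × 7.143 = 92.80 → 93 rows.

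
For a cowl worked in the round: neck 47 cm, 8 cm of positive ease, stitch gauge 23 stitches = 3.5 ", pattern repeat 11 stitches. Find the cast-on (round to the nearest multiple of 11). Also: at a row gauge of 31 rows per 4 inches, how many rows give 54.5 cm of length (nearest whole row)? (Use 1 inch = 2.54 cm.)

Finished = 47 + 8 = 55 cm.
55 cm × 1/2.54 = 21.65 inches.
23/3.5 = 6.571 sts per in; 21.65 × 6.571 = 142.29 sts.
Nearest multiple of 11 → 143.
54.5 cm = 21.46 inches; × 7.75 = 166.29 → 166 rows.

Cast on 143 stitches; work 166 rows.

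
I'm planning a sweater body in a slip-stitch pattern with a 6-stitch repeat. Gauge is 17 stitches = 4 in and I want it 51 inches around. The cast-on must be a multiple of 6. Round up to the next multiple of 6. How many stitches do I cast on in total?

222 stitches.

17 / 4 = 4.25 sts per inch.
51 × 4.25 = 216.75 sts.
Next multiple of 6: 222.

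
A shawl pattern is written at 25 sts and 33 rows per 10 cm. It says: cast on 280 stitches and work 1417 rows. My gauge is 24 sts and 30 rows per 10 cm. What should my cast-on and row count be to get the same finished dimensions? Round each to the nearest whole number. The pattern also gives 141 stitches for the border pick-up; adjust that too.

Stitches: 280 × 24/25 = 268.80 → 269.
Rows: 1417 × 30/33 = 1288.18 → 1288.
border pick-up: 141 × 24/25 = 135.36 → 135.

Cast on 269 stitches; work 1288 rows; border pick-up 135 stitches.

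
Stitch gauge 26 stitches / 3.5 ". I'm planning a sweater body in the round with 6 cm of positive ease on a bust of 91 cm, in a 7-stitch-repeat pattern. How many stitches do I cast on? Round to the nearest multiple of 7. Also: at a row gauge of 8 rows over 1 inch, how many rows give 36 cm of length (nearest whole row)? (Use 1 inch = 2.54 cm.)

Finished = 91 + 6 = 97 cm.
97 cm × 1/2.54 = 38.19 inches.
26/3.5 = 7.429 sts per in; 38.19 × 7.429 = 283.69 sts.
Nearest multiple of 7 → 287.
36 cm = 14.17 inches; × 8 = 113.39 → 113 rows.

Cast on 287 stitches; work 113 rows.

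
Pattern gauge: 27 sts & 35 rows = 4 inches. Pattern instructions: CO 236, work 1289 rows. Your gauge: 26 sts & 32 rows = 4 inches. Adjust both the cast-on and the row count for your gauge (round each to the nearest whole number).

Stitches: 236 × 26/27 = 227.26 → 227.
Rows: 1289 × 32/35 = 1178.51 → 1179.

Cast on 227 stitches; work 1179 rows.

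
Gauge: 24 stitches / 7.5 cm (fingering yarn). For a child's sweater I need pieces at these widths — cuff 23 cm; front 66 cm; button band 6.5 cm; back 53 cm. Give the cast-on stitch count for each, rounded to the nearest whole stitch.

cuff 74; front 211; button band 21; back 170.

Rate = 24/7.5 = 3.2 sts per cm.
cuff: 23 × 3.2 = 73.60 → 74.
front: 66 × 3.2 = 211.20 → 211.
button band: 6.5 × 3.2 = 20.80 → 21.
back: 53 × 3.2 = 169.60 → 170.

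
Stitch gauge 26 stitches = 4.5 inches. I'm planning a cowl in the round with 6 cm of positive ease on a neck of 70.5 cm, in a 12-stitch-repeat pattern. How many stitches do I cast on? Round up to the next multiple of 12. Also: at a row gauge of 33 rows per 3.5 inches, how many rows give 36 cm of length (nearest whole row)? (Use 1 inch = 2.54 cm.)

Cast on 180 stitches; work 134 rows.

Finished = 70.5 + 6 = 76.5 cm.
76.5 cm × 1/2.54 = 30.12 inches.
26/4.5 = 5.778 sts per in; 30.12 × 5.778 = 174.02 sts.
Next multiple of 12 → 180.
36 cm = 14.17 inches; × 9.429 = 133.63 → 134 rows.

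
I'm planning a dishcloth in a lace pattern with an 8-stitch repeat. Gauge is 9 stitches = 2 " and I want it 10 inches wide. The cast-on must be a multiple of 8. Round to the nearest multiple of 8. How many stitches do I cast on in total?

9 / 2 = 4.5 sts per inch.
10 × 4.5 = 45.00 sts.
Nearest multiple of 8: 48.

48 stitches.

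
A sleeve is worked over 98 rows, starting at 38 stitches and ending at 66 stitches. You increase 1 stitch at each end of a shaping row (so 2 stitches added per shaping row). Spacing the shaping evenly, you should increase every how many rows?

Stitches to add: |66 − 38| = 28.
Shaping rows needed: 28 / 2 = 14.
98 rows / 14 = every 7 rows.

Increase every 7th row.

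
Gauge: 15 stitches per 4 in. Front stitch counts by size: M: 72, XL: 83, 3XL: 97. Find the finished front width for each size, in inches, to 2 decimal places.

M 19.20 inches; XL 22.13 inches; 3XL 25.87 inches.

15/4 = 3.75 sts per in.
M: 72 / 3.75 = 19.200 → 19.20 in.
XL: 83 / 3.75 = 22.133 → 22.13 in.
3XL: 97 / 3.75 = 25.867 → 25.87 in.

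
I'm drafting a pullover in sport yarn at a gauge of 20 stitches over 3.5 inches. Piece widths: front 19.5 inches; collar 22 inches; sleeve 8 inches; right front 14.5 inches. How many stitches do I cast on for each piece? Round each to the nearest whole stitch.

Rate = 20/3.5 = 5.714 sts per in.
front: 19.5 × 5.714 = 111.43 → 111.
collar: 22 × 5.714 = 125.71 → 126.
sleeve: 8 × 5.714 = 45.71 → 46.
right front: 14.5 × 5.714 = 82.86 → 83.

front 111; collar 126; sleeve 46; right front 83.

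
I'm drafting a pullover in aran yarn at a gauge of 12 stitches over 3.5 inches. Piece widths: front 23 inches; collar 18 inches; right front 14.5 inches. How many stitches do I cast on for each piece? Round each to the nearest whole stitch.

front 79; collar 62; right front 50.

Rate = 12/3.5 = 3.429 sts per in.
front: 23 × 3.429 = 78.86 → 79.
collar: 18 × 3.429 = 61.71 → 62.
right front: 14.5 × 3.429 = 49.71 → 50.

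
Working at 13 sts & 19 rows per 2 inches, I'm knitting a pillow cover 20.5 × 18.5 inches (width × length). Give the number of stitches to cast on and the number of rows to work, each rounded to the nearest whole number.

Cast on 133 stitches and work 176 rows.

Stitch gauge = 13/2 = 6.5 sts/in; 20.5 × 6.5 = 133.25 → 133 sts.
Row gauge = 19/2 = 9.5 rows/in; 18.5 × 9.5 = 175.75 → 176 rows.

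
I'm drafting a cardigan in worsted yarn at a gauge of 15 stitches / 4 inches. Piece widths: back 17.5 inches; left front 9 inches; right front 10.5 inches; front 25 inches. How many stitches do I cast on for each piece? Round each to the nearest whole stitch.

Rate = 15/4 = 3.75 sts per in.
back: 17.5 × 3.75 = 65.62 → 66.
left front: 9 × 3.75 = 33.75 → 34.
right front: 10.5 × 3.75 = 39.38 → 39.
front: 25 × 3.75 = 93.75 → 94.

back 66; left front 34; right front 39; front 94.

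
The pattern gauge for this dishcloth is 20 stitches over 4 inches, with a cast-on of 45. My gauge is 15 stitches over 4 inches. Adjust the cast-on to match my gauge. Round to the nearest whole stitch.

Scale factor = 15 / 20 = 0.750.
45 × 15 / 20 = 33.75 sts.
→ 34 sts.

34 stitches.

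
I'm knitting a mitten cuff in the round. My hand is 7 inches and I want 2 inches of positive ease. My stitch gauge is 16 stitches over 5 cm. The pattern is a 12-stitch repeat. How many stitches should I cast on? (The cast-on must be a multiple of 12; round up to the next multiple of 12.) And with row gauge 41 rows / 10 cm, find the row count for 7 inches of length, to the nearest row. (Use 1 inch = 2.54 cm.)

Finished = 7 + 2 = 9 inches.
9 inches × 2.54 = 22.86 cm.
16/5 = 3.2 sts per cm; 22.86 × 3.2 = 73.15 sts.
Next multiple of 12 → 84.
7 inches = 17.78 cm; × 4.1 = 72.90 → 73 rows.

Cast on 84 stitches; work 73 rows.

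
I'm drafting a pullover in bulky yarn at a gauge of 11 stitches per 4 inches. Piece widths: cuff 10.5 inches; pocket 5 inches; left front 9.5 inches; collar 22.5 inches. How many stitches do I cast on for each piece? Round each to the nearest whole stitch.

Rate = 11/4 = 2.75 sts per in.
cuff: 10.5 × 2.75 = 28.88 → 29.
pocket: 5 × 2.75 = 13.75 → 14.
left front: 9.5 × 2.75 = 26.12 → 26.
collar: 22.5 × 2.75 = 61.88 → 62.

cuff 29; pocket 14; left front 26; collar 62.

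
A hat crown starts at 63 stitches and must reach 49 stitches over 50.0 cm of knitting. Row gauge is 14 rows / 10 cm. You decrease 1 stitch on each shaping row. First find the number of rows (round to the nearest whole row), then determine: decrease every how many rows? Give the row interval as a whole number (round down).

Decrease every 5th row.

Rows = 50.0 × 1.4 = 70.0 → 70 rows.
Stitches to remove: 14 → 14 shaping rows (at 1 st each).
70 / 14 = 5.00 → every 5 rows.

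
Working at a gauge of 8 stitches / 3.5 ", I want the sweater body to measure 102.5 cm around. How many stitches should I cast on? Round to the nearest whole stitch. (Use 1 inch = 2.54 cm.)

92 stitches.

102.5 cm = 40.35 in.
8 stitches / 3.5 in = 2.286 stitches per inch.
40.35 × 2.286 = 92.24 stitches.
Round to nearest → 92.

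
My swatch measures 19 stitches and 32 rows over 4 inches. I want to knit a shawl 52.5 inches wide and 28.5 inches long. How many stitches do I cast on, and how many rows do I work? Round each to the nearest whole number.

Cast on 249 stitches and work 228 rows.

Stitch gauge = 19/4 = 4.75 sts/in; 52.5 × 4.75 = 249.38 → 249 sts.
Row gauge = 32/4 = 8 rows/in; 28.5 × 8 = 228.00 → 228 rows.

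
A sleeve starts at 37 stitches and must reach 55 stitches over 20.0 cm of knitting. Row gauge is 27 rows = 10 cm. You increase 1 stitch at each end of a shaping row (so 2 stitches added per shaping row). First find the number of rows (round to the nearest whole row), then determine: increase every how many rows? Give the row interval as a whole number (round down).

Rows = 20.0 × 2.7 = 54.0 → 54 rows.
Stitches to add: 18 → 9 shaping rows (at 2 st each).
54 / 9 = 6.00 → every 6 rows.

Increase every 6th row.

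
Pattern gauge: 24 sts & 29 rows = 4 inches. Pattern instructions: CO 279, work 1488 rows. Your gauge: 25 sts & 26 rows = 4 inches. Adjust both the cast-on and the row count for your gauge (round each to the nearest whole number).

Stitches: 279 × 25/24 = 290.62 → 291.
Rows: 1488 × 26/29 = 1334.07 → 1334.

Cast on 291 stitches; work 1334 rows.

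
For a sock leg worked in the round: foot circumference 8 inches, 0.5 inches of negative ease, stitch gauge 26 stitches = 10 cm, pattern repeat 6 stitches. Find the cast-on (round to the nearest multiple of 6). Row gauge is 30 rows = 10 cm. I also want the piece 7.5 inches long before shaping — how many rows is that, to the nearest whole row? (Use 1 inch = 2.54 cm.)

Cast on 48 stitches; work 57 rows.

Finished = 8 − 0.5 = 7.5 inches.
7.5 inches × 2.54 = 19.05 cm.
26/10 = 2.6 sts per cm; 19.05 × 2.6 = 49.53 sts.
Nearest multiple of 6 → 48.
7.5 inches = 19.05 cm; × 3 = 57.15 → 57 rows.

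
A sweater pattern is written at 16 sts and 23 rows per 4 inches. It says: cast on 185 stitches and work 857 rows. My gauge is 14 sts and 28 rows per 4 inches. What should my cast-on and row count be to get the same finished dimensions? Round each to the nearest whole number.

Cast on 162 stitches; work 1043 rows.

Stitches: 185 × 14/16 = 161.88 → 162.
Rows: 857 × 28/23 = 1043.30 → 1043.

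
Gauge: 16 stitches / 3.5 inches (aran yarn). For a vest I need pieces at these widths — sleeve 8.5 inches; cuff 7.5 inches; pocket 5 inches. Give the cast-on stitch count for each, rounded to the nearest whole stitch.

sleeve 39; cuff 34; pocket 23.

Rate = 16/3.5 = 4.571 sts per in.
sleeve: 8.5 × 4.571 = 38.86 → 39.
cuff: 7.5 × 4.571 = 34.29 → 34.
pocket: 5 × 4.571 = 22.86 → 23.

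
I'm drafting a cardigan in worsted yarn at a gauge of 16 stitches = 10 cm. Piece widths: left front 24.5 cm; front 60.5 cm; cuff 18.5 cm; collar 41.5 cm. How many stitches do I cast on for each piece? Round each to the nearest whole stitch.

Rate = 16/10 = 1.6 sts per cm.
left front: 24.5 × 1.6 = 39.20 → 39.
front: 60.5 × 1.6 = 96.80 → 97.
cuff: 18.5 × 1.6 = 29.60 → 30.
collar: 41.5 × 1.6 = 66.40 → 66.

left front 39; front 97; cuff 30; collar 66.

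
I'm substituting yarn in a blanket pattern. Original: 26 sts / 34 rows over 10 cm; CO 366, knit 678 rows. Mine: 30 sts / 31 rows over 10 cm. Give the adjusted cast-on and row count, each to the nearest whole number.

Cast on 422 stitches; work 618 rows.

Stitches: 366 × 30/26 = 422.31 → 422.
Rows: 678 × 31/34 = 618.18 → 618.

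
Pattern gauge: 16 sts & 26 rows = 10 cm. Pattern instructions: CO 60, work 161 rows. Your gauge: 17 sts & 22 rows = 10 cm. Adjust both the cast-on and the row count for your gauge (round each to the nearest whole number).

Stitches: 60 × 17/16 = 63.75 → 64.
Rows: 161 × 22/26 = 136.23 → 136.

Cast on 64 stitches; work 136 rows.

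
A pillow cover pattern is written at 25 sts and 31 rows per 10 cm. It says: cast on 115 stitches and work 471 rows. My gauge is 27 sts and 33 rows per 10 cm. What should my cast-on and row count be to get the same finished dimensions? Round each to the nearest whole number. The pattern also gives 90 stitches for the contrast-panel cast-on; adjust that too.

Cast on 124 stitches; work 501 rows; contrast-panel cast-on 97 stitches.

Stitches: 115 × 27/25 = 124.20 → 124.
Rows: 471 × 33/31 = 501.39 → 501.
contrast-panel cast-on: 90 × 27/25 = 97.20 → 97.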